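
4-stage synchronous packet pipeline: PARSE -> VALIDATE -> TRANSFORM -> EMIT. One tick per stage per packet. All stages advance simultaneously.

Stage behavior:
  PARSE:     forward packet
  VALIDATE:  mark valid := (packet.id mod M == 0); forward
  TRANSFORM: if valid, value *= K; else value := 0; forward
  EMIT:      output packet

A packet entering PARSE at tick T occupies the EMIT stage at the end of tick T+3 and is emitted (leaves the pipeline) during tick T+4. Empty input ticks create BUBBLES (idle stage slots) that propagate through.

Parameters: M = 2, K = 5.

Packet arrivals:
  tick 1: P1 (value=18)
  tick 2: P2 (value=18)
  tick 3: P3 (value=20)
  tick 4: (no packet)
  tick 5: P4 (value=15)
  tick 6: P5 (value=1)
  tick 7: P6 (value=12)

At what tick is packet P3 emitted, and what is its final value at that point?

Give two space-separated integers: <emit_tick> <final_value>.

Tick 1: [PARSE:P1(v=18,ok=F), VALIDATE:-, TRANSFORM:-, EMIT:-] out:-; in:P1
Tick 2: [PARSE:P2(v=18,ok=F), VALIDATE:P1(v=18,ok=F), TRANSFORM:-, EMIT:-] out:-; in:P2
Tick 3: [PARSE:P3(v=20,ok=F), VALIDATE:P2(v=18,ok=T), TRANSFORM:P1(v=0,ok=F), EMIT:-] out:-; in:P3
Tick 4: [PARSE:-, VALIDATE:P3(v=20,ok=F), TRANSFORM:P2(v=90,ok=T), EMIT:P1(v=0,ok=F)] out:-; in:-
Tick 5: [PARSE:P4(v=15,ok=F), VALIDATE:-, TRANSFORM:P3(v=0,ok=F), EMIT:P2(v=90,ok=T)] out:P1(v=0); in:P4
Tick 6: [PARSE:P5(v=1,ok=F), VALIDATE:P4(v=15,ok=T), TRANSFORM:-, EMIT:P3(v=0,ok=F)] out:P2(v=90); in:P5
Tick 7: [PARSE:P6(v=12,ok=F), VALIDATE:P5(v=1,ok=F), TRANSFORM:P4(v=75,ok=T), EMIT:-] out:P3(v=0); in:P6
Tick 8: [PARSE:-, VALIDATE:P6(v=12,ok=T), TRANSFORM:P5(v=0,ok=F), EMIT:P4(v=75,ok=T)] out:-; in:-
Tick 9: [PARSE:-, VALIDATE:-, TRANSFORM:P6(v=60,ok=T), EMIT:P5(v=0,ok=F)] out:P4(v=75); in:-
Tick 10: [PARSE:-, VALIDATE:-, TRANSFORM:-, EMIT:P6(v=60,ok=T)] out:P5(v=0); in:-
Tick 11: [PARSE:-, VALIDATE:-, TRANSFORM:-, EMIT:-] out:P6(v=60); in:-
P3: arrives tick 3, valid=False (id=3, id%2=1), emit tick 7, final value 0

Answer: 7 0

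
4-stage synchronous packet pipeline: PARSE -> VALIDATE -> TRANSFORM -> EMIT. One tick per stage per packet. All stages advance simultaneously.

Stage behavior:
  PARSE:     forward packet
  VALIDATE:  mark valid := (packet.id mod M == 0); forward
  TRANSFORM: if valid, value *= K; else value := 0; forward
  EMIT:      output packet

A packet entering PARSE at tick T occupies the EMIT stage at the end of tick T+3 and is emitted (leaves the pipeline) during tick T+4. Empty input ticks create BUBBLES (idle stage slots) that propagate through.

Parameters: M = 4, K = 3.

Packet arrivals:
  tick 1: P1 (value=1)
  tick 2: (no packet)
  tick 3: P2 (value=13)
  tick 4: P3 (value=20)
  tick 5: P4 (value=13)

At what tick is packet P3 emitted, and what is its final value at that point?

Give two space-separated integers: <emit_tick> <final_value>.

Answer: 8 0

Derivation:
Tick 1: [PARSE:P1(v=1,ok=F), VALIDATE:-, TRANSFORM:-, EMIT:-] out:-; in:P1
Tick 2: [PARSE:-, VALIDATE:P1(v=1,ok=F), TRANSFORM:-, EMIT:-] out:-; in:-
Tick 3: [PARSE:P2(v=13,ok=F), VALIDATE:-, TRANSFORM:P1(v=0,ok=F), EMIT:-] out:-; in:P2
Tick 4: [PARSE:P3(v=20,ok=F), VALIDATE:P2(v=13,ok=F), TRANSFORM:-, EMIT:P1(v=0,ok=F)] out:-; in:P3
Tick 5: [PARSE:P4(v=13,ok=F), VALIDATE:P3(v=20,ok=F), TRANSFORM:P2(v=0,ok=F), EMIT:-] out:P1(v=0); in:P4
Tick 6: [PARSE:-, VALIDATE:P4(v=13,ok=T), TRANSFORM:P3(v=0,ok=F), EMIT:P2(v=0,ok=F)] out:-; in:-
Tick 7: [PARSE:-, VALIDATE:-, TRANSFORM:P4(v=39,ok=T), EMIT:P3(v=0,ok=F)] out:P2(v=0); in:-
Tick 8: [PARSE:-, VALIDATE:-, TRANSFORM:-, EMIT:P4(v=39,ok=T)] out:P3(v=0); in:-
Tick 9: [PARSE:-, VALIDATE:-, TRANSFORM:-, EMIT:-] out:P4(v=39); in:-
P3: arrives tick 4, valid=False (id=3, id%4=3), emit tick 8, final value 0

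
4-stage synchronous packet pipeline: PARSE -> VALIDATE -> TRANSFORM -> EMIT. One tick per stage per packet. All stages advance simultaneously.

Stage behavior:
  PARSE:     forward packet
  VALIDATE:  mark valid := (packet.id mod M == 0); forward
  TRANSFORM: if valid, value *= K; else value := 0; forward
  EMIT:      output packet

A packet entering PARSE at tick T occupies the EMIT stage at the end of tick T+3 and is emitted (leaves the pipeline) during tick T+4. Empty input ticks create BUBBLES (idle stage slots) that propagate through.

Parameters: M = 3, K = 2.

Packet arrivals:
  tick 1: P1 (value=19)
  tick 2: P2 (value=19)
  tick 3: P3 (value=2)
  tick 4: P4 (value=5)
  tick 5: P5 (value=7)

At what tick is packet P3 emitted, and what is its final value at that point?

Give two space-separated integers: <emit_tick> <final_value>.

Tick 1: [PARSE:P1(v=19,ok=F), VALIDATE:-, TRANSFORM:-, EMIT:-] out:-; in:P1
Tick 2: [PARSE:P2(v=19,ok=F), VALIDATE:P1(v=19,ok=F), TRANSFORM:-, EMIT:-] out:-; in:P2
Tick 3: [PARSE:P3(v=2,ok=F), VALIDATE:P2(v=19,ok=F), TRANSFORM:P1(v=0,ok=F), EMIT:-] out:-; in:P3
Tick 4: [PARSE:P4(v=5,ok=F), VALIDATE:P3(v=2,ok=T), TRANSFORM:P2(v=0,ok=F), EMIT:P1(v=0,ok=F)] out:-; in:P4
Tick 5: [PARSE:P5(v=7,ok=F), VALIDATE:P4(v=5,ok=F), TRANSFORM:P3(v=4,ok=T), EMIT:P2(v=0,ok=F)] out:P1(v=0); in:P5
Tick 6: [PARSE:-, VALIDATE:P5(v=7,ok=F), TRANSFORM:P4(v=0,ok=F), EMIT:P3(v=4,ok=T)] out:P2(v=0); in:-
Tick 7: [PARSE:-, VALIDATE:-, TRANSFORM:P5(v=0,ok=F), EMIT:P4(v=0,ok=F)] out:P3(v=4); in:-
Tick 8: [PARSE:-, VALIDATE:-, TRANSFORM:-, EMIT:P5(v=0,ok=F)] out:P4(v=0); in:-
Tick 9: [PARSE:-, VALIDATE:-, TRANSFORM:-, EMIT:-] out:P5(v=0); in:-
P3: arrives tick 3, valid=True (id=3, id%3=0), emit tick 7, final value 4

Answer: 7 4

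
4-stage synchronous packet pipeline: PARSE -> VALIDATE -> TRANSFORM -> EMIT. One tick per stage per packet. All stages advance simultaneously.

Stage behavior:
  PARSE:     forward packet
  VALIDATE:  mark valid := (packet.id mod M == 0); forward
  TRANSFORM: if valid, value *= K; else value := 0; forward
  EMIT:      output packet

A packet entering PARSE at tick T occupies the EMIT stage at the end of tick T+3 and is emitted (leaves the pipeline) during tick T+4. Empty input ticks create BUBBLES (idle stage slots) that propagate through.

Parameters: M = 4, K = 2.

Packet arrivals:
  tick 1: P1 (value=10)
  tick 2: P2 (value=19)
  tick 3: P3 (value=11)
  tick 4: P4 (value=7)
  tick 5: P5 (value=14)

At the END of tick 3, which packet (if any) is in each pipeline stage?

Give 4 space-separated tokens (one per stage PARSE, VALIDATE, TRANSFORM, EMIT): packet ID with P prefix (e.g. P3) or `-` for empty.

Answer: P3 P2 P1 -

Derivation:
Tick 1: [PARSE:P1(v=10,ok=F), VALIDATE:-, TRANSFORM:-, EMIT:-] out:-; in:P1
Tick 2: [PARSE:P2(v=19,ok=F), VALIDATE:P1(v=10,ok=F), TRANSFORM:-, EMIT:-] out:-; in:P2
Tick 3: [PARSE:P3(v=11,ok=F), VALIDATE:P2(v=19,ok=F), TRANSFORM:P1(v=0,ok=F), EMIT:-] out:-; in:P3
At end of tick 3: ['P3', 'P2', 'P1', '-']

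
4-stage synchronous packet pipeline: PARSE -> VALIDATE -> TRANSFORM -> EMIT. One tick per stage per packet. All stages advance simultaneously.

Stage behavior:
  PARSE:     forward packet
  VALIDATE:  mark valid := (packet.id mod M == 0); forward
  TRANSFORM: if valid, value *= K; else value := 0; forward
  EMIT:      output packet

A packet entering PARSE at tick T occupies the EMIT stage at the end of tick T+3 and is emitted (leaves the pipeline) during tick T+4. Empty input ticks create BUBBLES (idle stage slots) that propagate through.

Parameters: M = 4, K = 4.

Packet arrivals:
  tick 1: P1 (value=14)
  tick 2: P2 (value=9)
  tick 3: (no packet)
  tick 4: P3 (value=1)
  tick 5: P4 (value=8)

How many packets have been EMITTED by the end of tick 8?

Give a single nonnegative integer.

Tick 1: [PARSE:P1(v=14,ok=F), VALIDATE:-, TRANSFORM:-, EMIT:-] out:-; in:P1
Tick 2: [PARSE:P2(v=9,ok=F), VALIDATE:P1(v=14,ok=F), TRANSFORM:-, EMIT:-] out:-; in:P2
Tick 3: [PARSE:-, VALIDATE:P2(v=9,ok=F), TRANSFORM:P1(v=0,ok=F), EMIT:-] out:-; in:-
Tick 4: [PARSE:P3(v=1,ok=F), VALIDATE:-, TRANSFORM:P2(v=0,ok=F), EMIT:P1(v=0,ok=F)] out:-; in:P3
Tick 5: [PARSE:P4(v=8,ok=F), VALIDATE:P3(v=1,ok=F), TRANSFORM:-, EMIT:P2(v=0,ok=F)] out:P1(v=0); in:P4
Tick 6: [PARSE:-, VALIDATE:P4(v=8,ok=T), TRANSFORM:P3(v=0,ok=F), EMIT:-] out:P2(v=0); in:-
Tick 7: [PARSE:-, VALIDATE:-, TRANSFORM:P4(v=32,ok=T), EMIT:P3(v=0,ok=F)] out:-; in:-
Tick 8: [PARSE:-, VALIDATE:-, TRANSFORM:-, EMIT:P4(v=32,ok=T)] out:P3(v=0); in:-
Emitted by tick 8: ['P1', 'P2', 'P3']

Answer: 3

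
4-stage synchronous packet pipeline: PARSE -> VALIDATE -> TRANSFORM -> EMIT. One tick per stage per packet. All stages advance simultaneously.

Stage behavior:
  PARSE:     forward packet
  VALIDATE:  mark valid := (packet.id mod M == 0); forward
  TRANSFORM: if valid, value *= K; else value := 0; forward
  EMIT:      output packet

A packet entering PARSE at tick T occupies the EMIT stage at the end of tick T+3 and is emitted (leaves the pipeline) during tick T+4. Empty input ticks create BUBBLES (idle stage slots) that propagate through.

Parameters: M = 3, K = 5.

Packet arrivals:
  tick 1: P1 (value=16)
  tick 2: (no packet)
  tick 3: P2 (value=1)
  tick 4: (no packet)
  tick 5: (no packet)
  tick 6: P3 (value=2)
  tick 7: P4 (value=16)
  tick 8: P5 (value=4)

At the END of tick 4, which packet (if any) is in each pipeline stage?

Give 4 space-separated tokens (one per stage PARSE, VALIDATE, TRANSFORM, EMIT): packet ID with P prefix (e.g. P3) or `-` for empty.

Tick 1: [PARSE:P1(v=16,ok=F), VALIDATE:-, TRANSFORM:-, EMIT:-] out:-; in:P1
Tick 2: [PARSE:-, VALIDATE:P1(v=16,ok=F), TRANSFORM:-, EMIT:-] out:-; in:-
Tick 3: [PARSE:P2(v=1,ok=F), VALIDATE:-, TRANSFORM:P1(v=0,ok=F), EMIT:-] out:-; in:P2
Tick 4: [PARSE:-, VALIDATE:P2(v=1,ok=F), TRANSFORM:-, EMIT:P1(v=0,ok=F)] out:-; in:-
At end of tick 4: ['-', 'P2', '-', 'P1']

Answer: - P2 - P1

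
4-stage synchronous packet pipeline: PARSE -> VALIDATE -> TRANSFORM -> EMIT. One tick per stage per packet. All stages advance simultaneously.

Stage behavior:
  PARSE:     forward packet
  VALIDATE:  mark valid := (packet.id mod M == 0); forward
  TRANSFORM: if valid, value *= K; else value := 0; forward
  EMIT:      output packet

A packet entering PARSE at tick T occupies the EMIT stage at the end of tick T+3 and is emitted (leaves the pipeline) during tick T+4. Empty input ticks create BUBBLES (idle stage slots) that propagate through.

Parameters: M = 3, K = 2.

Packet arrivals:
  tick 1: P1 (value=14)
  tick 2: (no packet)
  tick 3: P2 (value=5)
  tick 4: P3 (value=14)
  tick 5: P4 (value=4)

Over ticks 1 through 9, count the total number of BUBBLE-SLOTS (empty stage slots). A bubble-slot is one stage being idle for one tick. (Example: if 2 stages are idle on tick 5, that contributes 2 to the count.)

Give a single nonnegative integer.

Answer: 20

Derivation:
Tick 1: [PARSE:P1(v=14,ok=F), VALIDATE:-, TRANSFORM:-, EMIT:-] out:-; bubbles=3
Tick 2: [PARSE:-, VALIDATE:P1(v=14,ok=F), TRANSFORM:-, EMIT:-] out:-; bubbles=3
Tick 3: [PARSE:P2(v=5,ok=F), VALIDATE:-, TRANSFORM:P1(v=0,ok=F), EMIT:-] out:-; bubbles=2
Tick 4: [PARSE:P3(v=14,ok=F), VALIDATE:P2(v=5,ok=F), TRANSFORM:-, EMIT:P1(v=0,ok=F)] out:-; bubbles=1
Tick 5: [PARSE:P4(v=4,ok=F), VALIDATE:P3(v=14,ok=T), TRANSFORM:P2(v=0,ok=F), EMIT:-] out:P1(v=0); bubbles=1
Tick 6: [PARSE:-, VALIDATE:P4(v=4,ok=F), TRANSFORM:P3(v=28,ok=T), EMIT:P2(v=0,ok=F)] out:-; bubbles=1
Tick 7: [PARSE:-, VALIDATE:-, TRANSFORM:P4(v=0,ok=F), EMIT:P3(v=28,ok=T)] out:P2(v=0); bubbles=2
Tick 8: [PARSE:-, VALIDATE:-, TRANSFORM:-, EMIT:P4(v=0,ok=F)] out:P3(v=28); bubbles=3
Tick 9: [PARSE:-, VALIDATE:-, TRANSFORM:-, EMIT:-] out:P4(v=0); bubbles=4
Total bubble-slots: 20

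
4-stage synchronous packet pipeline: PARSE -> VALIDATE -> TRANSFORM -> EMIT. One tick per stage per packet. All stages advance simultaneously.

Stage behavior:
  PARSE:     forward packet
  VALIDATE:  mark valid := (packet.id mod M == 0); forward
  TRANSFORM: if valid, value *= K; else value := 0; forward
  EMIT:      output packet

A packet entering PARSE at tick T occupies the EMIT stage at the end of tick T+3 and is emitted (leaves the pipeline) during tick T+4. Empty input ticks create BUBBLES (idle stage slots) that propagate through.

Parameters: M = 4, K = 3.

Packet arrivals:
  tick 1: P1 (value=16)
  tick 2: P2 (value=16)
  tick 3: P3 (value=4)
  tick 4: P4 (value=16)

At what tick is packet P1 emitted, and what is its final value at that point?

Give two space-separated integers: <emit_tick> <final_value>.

Tick 1: [PARSE:P1(v=16,ok=F), VALIDATE:-, TRANSFORM:-, EMIT:-] out:-; in:P1
Tick 2: [PARSE:P2(v=16,ok=F), VALIDATE:P1(v=16,ok=F), TRANSFORM:-, EMIT:-] out:-; in:P2
Tick 3: [PARSE:P3(v=4,ok=F), VALIDATE:P2(v=16,ok=F), TRANSFORM:P1(v=0,ok=F), EMIT:-] out:-; in:P3
Tick 4: [PARSE:P4(v=16,ok=F), VALIDATE:P3(v=4,ok=F), TRANSFORM:P2(v=0,ok=F), EMIT:P1(v=0,ok=F)] out:-; in:P4
Tick 5: [PARSE:-, VALIDATE:P4(v=16,ok=T), TRANSFORM:P3(v=0,ok=F), EMIT:P2(v=0,ok=F)] out:P1(v=0); in:-
Tick 6: [PARSE:-, VALIDATE:-, TRANSFORM:P4(v=48,ok=T), EMIT:P3(v=0,ok=F)] out:P2(v=0); in:-
Tick 7: [PARSE:-, VALIDATE:-, TRANSFORM:-, EMIT:P4(v=48,ok=T)] out:P3(v=0); in:-
Tick 8: [PARSE:-, VALIDATE:-, TRANSFORM:-, EMIT:-] out:P4(v=48); in:-
P1: arrives tick 1, valid=False (id=1, id%4=1), emit tick 5, final value 0

Answer: 5 0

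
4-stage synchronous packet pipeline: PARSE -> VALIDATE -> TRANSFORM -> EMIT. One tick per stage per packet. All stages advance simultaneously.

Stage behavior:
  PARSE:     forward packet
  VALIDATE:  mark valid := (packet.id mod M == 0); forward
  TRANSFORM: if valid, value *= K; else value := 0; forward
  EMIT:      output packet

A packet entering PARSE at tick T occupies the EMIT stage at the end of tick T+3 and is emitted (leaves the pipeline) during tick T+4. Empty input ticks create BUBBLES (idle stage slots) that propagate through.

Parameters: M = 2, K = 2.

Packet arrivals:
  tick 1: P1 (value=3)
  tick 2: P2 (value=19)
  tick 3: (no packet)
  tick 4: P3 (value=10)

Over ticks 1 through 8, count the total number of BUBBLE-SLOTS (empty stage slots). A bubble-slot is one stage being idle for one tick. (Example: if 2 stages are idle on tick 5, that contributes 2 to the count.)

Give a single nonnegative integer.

Answer: 20

Derivation:
Tick 1: [PARSE:P1(v=3,ok=F), VALIDATE:-, TRANSFORM:-, EMIT:-] out:-; bubbles=3
Tick 2: [PARSE:P2(v=19,ok=F), VALIDATE:P1(v=3,ok=F), TRANSFORM:-, EMIT:-] out:-; bubbles=2
Tick 3: [PARSE:-, VALIDATE:P2(v=19,ok=T), TRANSFORM:P1(v=0,ok=F), EMIT:-] out:-; bubbles=2
Tick 4: [PARSE:P3(v=10,ok=F), VALIDATE:-, TRANSFORM:P2(v=38,ok=T), EMIT:P1(v=0,ok=F)] out:-; bubbles=1
Tick 5: [PARSE:-, VALIDATE:P3(v=10,ok=F), TRANSFORM:-, EMIT:P2(v=38,ok=T)] out:P1(v=0); bubbles=2
Tick 6: [PARSE:-, VALIDATE:-, TRANSFORM:P3(v=0,ok=F), EMIT:-] out:P2(v=38); bubbles=3
Tick 7: [PARSE:-, VALIDATE:-, TRANSFORM:-, EMIT:P3(v=0,ok=F)] out:-; bubbles=3
Tick 8: [PARSE:-, VALIDATE:-, TRANSFORM:-, EMIT:-] out:P3(v=0); bubbles=4
Total bubble-slots: 20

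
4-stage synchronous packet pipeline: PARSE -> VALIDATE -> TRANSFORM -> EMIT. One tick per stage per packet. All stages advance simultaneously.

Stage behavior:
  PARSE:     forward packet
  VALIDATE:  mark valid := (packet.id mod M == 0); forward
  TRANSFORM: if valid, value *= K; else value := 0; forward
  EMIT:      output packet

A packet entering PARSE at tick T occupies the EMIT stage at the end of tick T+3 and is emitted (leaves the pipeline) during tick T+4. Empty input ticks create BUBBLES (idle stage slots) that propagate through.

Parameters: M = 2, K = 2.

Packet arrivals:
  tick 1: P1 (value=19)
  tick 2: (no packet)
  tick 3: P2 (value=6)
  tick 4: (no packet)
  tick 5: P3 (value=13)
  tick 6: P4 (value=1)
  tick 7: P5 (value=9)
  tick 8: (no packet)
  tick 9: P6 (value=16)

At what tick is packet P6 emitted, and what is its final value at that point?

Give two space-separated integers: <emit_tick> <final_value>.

Answer: 13 32

Derivation:
Tick 1: [PARSE:P1(v=19,ok=F), VALIDATE:-, TRANSFORM:-, EMIT:-] out:-; in:P1
Tick 2: [PARSE:-, VALIDATE:P1(v=19,ok=F), TRANSFORM:-, EMIT:-] out:-; in:-
Tick 3: [PARSE:P2(v=6,ok=F), VALIDATE:-, TRANSFORM:P1(v=0,ok=F), EMIT:-] out:-; in:P2
Tick 4: [PARSE:-, VALIDATE:P2(v=6,ok=T), TRANSFORM:-, EMIT:P1(v=0,ok=F)] out:-; in:-
Tick 5: [PARSE:P3(v=13,ok=F), VALIDATE:-, TRANSFORM:P2(v=12,ok=T), EMIT:-] out:P1(v=0); in:P3
Tick 6: [PARSE:P4(v=1,ok=F), VALIDATE:P3(v=13,ok=F), TRANSFORM:-, EMIT:P2(v=12,ok=T)] out:-; in:P4
Tick 7: [PARSE:P5(v=9,ok=F), VALIDATE:P4(v=1,ok=T), TRANSFORM:P3(v=0,ok=F), EMIT:-] out:P2(v=12); in:P5
Tick 8: [PARSE:-, VALIDATE:P5(v=9,ok=F), TRANSFORM:P4(v=2,ok=T), EMIT:P3(v=0,ok=F)] out:-; in:-
Tick 9: [PARSE:P6(v=16,ok=F), VALIDATE:-, TRANSFORM:P5(v=0,ok=F), EMIT:P4(v=2,ok=T)] out:P3(v=0); in:P6
Tick 10: [PARSE:-, VALIDATE:P6(v=16,ok=T), TRANSFORM:-, EMIT:P5(v=0,ok=F)] out:P4(v=2); in:-
Tick 11: [PARSE:-, VALIDATE:-, TRANSFORM:P6(v=32,ok=T), EMIT:-] out:P5(v=0); in:-
Tick 12: [PARSE:-, VALIDATE:-, TRANSFORM:-, EMIT:P6(v=32,ok=T)] out:-; in:-
Tick 13: [PARSE:-, VALIDATE:-, TRANSFORM:-, EMIT:-] out:P6(v=32); in:-
P6: arrives tick 9, valid=True (id=6, id%2=0), emit tick 13, final value 32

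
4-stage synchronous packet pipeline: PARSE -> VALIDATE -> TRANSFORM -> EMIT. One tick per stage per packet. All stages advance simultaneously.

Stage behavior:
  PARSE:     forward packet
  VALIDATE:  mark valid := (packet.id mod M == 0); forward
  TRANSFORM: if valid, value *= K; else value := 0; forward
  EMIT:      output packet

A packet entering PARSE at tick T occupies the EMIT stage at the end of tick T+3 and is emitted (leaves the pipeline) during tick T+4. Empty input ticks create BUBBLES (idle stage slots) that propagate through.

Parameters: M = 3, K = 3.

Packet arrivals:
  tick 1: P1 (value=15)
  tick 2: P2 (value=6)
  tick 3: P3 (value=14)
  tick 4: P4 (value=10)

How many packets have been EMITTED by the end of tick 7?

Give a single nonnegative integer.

Answer: 3

Derivation:
Tick 1: [PARSE:P1(v=15,ok=F), VALIDATE:-, TRANSFORM:-, EMIT:-] out:-; in:P1
Tick 2: [PARSE:P2(v=6,ok=F), VALIDATE:P1(v=15,ok=F), TRANSFORM:-, EMIT:-] out:-; in:P2
Tick 3: [PARSE:P3(v=14,ok=F), VALIDATE:P2(v=6,ok=F), TRANSFORM:P1(v=0,ok=F), EMIT:-] out:-; in:P3
Tick 4: [PARSE:P4(v=10,ok=F), VALIDATE:P3(v=14,ok=T), TRANSFORM:P2(v=0,ok=F), EMIT:P1(v=0,ok=F)] out:-; in:P4
Tick 5: [PARSE:-, VALIDATE:P4(v=10,ok=F), TRANSFORM:P3(v=42,ok=T), EMIT:P2(v=0,ok=F)] out:P1(v=0); in:-
Tick 6: [PARSE:-, VALIDATE:-, TRANSFORM:P4(v=0,ok=F), EMIT:P3(v=42,ok=T)] out:P2(v=0); in:-
Tick 7: [PARSE:-, VALIDATE:-, TRANSFORM:-, EMIT:P4(v=0,ok=F)] out:P3(v=42); in:-
Emitted by tick 7: ['P1', 'P2', 'P3']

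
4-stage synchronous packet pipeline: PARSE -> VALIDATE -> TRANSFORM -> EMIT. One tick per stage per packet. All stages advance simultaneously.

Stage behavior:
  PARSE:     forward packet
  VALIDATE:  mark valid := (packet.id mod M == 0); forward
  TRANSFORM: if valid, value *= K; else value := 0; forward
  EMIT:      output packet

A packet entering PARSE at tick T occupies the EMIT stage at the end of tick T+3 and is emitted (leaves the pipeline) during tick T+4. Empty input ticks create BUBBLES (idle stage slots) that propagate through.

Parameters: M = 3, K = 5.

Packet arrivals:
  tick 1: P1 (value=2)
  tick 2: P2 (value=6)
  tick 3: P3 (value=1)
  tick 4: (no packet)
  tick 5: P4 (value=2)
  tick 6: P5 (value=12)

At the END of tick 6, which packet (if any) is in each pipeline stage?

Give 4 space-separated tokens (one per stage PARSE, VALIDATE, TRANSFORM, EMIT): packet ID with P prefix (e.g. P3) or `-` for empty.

Answer: P5 P4 - P3

Derivation:
Tick 1: [PARSE:P1(v=2,ok=F), VALIDATE:-, TRANSFORM:-, EMIT:-] out:-; in:P1
Tick 2: [PARSE:P2(v=6,ok=F), VALIDATE:P1(v=2,ok=F), TRANSFORM:-, EMIT:-] out:-; in:P2
Tick 3: [PARSE:P3(v=1,ok=F), VALIDATE:P2(v=6,ok=F), TRANSFORM:P1(v=0,ok=F), EMIT:-] out:-; in:P3
Tick 4: [PARSE:-, VALIDATE:P3(v=1,ok=T), TRANSFORM:P2(v=0,ok=F), EMIT:P1(v=0,ok=F)] out:-; in:-
Tick 5: [PARSE:P4(v=2,ok=F), VALIDATE:-, TRANSFORM:P3(v=5,ok=T), EMIT:P2(v=0,ok=F)] out:P1(v=0); in:P4
Tick 6: [PARSE:P5(v=12,ok=F), VALIDATE:P4(v=2,ok=F), TRANSFORM:-, EMIT:P3(v=5,ok=T)] out:P2(v=0); in:P5
At end of tick 6: ['P5', 'P4', '-', 'P3']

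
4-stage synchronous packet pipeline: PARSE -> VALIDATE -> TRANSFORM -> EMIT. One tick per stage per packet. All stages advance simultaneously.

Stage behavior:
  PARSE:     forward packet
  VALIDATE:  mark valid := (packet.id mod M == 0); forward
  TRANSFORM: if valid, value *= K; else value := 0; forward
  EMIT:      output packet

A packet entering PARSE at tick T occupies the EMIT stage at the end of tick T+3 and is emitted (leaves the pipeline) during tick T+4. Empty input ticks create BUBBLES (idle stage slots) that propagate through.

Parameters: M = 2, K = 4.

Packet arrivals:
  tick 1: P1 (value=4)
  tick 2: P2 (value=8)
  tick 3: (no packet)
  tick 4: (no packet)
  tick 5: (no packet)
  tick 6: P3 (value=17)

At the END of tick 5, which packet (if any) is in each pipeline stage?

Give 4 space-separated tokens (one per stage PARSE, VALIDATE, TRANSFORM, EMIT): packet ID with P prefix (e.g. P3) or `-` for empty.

Tick 1: [PARSE:P1(v=4,ok=F), VALIDATE:-, TRANSFORM:-, EMIT:-] out:-; in:P1
Tick 2: [PARSE:P2(v=8,ok=F), VALIDATE:P1(v=4,ok=F), TRANSFORM:-, EMIT:-] out:-; in:P2
Tick 3: [PARSE:-, VALIDATE:P2(v=8,ok=T), TRANSFORM:P1(v=0,ok=F), EMIT:-] out:-; in:-
Tick 4: [PARSE:-, VALIDATE:-, TRANSFORM:P2(v=32,ok=T), EMIT:P1(v=0,ok=F)] out:-; in:-
Tick 5: [PARSE:-, VALIDATE:-, TRANSFORM:-, EMIT:P2(v=32,ok=T)] out:P1(v=0); in:-
At end of tick 5: ['-', '-', '-', 'P2']

Answer: - - - P2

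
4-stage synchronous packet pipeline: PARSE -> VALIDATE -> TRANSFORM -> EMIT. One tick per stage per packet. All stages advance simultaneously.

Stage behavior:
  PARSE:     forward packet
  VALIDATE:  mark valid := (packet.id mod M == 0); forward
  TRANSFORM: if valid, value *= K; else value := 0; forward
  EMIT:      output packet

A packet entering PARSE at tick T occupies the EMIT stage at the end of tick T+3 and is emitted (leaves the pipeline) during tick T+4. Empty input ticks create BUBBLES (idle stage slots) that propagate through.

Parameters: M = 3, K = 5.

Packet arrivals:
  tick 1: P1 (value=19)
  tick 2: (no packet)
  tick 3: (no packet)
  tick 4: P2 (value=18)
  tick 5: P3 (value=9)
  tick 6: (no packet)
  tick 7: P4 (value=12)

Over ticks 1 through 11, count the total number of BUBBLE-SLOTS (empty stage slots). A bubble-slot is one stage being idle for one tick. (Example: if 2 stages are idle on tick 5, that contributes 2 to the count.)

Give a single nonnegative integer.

Answer: 28

Derivation:
Tick 1: [PARSE:P1(v=19,ok=F), VALIDATE:-, TRANSFORM:-, EMIT:-] out:-; bubbles=3
Tick 2: [PARSE:-, VALIDATE:P1(v=19,ok=F), TRANSFORM:-, EMIT:-] out:-; bubbles=3
Tick 3: [PARSE:-, VALIDATE:-, TRANSFORM:P1(v=0,ok=F), EMIT:-] out:-; bubbles=3
Tick 4: [PARSE:P2(v=18,ok=F), VALIDATE:-, TRANSFORM:-, EMIT:P1(v=0,ok=F)] out:-; bubbles=2
Tick 5: [PARSE:P3(v=9,ok=F), VALIDATE:P2(v=18,ok=F), TRANSFORM:-, EMIT:-] out:P1(v=0); bubbles=2
Tick 6: [PARSE:-, VALIDATE:P3(v=9,ok=T), TRANSFORM:P2(v=0,ok=F), EMIT:-] out:-; bubbles=2
Tick 7: [PARSE:P4(v=12,ok=F), VALIDATE:-, TRANSFORM:P3(v=45,ok=T), EMIT:P2(v=0,ok=F)] out:-; bubbles=1
Tick 8: [PARSE:-, VALIDATE:P4(v=12,ok=F), TRANSFORM:-, EMIT:P3(v=45,ok=T)] out:P2(v=0); bubbles=2
Tick 9: [PARSE:-, VALIDATE:-, TRANSFORM:P4(v=0,ok=F), EMIT:-] out:P3(v=45); bubbles=3
Tick 10: [PARSE:-, VALIDATE:-, TRANSFORM:-, EMIT:P4(v=0,ok=F)] out:-; bubbles=3
Tick 11: [PARSE:-, VALIDATE:-, TRANSFORM:-, EMIT:-] out:P4(v=0); bubbles=4
Total bubble-slots: 28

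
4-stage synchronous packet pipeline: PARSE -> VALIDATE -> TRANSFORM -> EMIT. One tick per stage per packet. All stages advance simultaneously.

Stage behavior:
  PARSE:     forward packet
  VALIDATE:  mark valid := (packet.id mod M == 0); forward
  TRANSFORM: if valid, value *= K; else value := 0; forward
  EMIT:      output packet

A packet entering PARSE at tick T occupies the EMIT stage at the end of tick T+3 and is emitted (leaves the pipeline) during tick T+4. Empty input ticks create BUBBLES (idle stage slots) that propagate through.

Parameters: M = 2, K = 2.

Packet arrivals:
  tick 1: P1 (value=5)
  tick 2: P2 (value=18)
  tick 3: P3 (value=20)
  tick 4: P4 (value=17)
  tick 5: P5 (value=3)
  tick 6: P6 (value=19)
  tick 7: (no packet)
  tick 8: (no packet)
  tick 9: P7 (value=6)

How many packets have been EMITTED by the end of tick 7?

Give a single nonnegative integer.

Tick 1: [PARSE:P1(v=5,ok=F), VALIDATE:-, TRANSFORM:-, EMIT:-] out:-; in:P1
Tick 2: [PARSE:P2(v=18,ok=F), VALIDATE:P1(v=5,ok=F), TRANSFORM:-, EMIT:-] out:-; in:P2
Tick 3: [PARSE:P3(v=20,ok=F), VALIDATE:P2(v=18,ok=T), TRANSFORM:P1(v=0,ok=F), EMIT:-] out:-; in:P3
Tick 4: [PARSE:P4(v=17,ok=F), VALIDATE:P3(v=20,ok=F), TRANSFORM:P2(v=36,ok=T), EMIT:P1(v=0,ok=F)] out:-; in:P4
Tick 5: [PARSE:P5(v=3,ok=F), VALIDATE:P4(v=17,ok=T), TRANSFORM:P3(v=0,ok=F), EMIT:P2(v=36,ok=T)] out:P1(v=0); in:P5
Tick 6: [PARSE:P6(v=19,ok=F), VALIDATE:P5(v=3,ok=F), TRANSFORM:P4(v=34,ok=T), EMIT:P3(v=0,ok=F)] out:P2(v=36); in:P6
Tick 7: [PARSE:-, VALIDATE:P6(v=19,ok=T), TRANSFORM:P5(v=0,ok=F), EMIT:P4(v=34,ok=T)] out:P3(v=0); in:-
Emitted by tick 7: ['P1', 'P2', 'P3']

Answer: 3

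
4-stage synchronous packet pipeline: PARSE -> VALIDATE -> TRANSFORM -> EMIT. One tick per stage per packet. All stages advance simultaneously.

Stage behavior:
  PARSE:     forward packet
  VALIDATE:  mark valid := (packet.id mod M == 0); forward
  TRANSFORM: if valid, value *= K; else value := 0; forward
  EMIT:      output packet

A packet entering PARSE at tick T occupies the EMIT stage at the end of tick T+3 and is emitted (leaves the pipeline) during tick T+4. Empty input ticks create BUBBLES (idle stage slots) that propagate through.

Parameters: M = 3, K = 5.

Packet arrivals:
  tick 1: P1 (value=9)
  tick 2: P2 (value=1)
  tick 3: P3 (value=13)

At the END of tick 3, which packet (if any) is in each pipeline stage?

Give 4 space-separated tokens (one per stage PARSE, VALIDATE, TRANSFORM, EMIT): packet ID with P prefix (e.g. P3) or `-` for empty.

Tick 1: [PARSE:P1(v=9,ok=F), VALIDATE:-, TRANSFORM:-, EMIT:-] out:-; in:P1
Tick 2: [PARSE:P2(v=1,ok=F), VALIDATE:P1(v=9,ok=F), TRANSFORM:-, EMIT:-] out:-; in:P2
Tick 3: [PARSE:P3(v=13,ok=F), VALIDATE:P2(v=1,ok=F), TRANSFORM:P1(v=0,ok=F), EMIT:-] out:-; in:P3
At end of tick 3: ['P3', 'P2', 'P1', '-']

Answer: P3 P2 P1 -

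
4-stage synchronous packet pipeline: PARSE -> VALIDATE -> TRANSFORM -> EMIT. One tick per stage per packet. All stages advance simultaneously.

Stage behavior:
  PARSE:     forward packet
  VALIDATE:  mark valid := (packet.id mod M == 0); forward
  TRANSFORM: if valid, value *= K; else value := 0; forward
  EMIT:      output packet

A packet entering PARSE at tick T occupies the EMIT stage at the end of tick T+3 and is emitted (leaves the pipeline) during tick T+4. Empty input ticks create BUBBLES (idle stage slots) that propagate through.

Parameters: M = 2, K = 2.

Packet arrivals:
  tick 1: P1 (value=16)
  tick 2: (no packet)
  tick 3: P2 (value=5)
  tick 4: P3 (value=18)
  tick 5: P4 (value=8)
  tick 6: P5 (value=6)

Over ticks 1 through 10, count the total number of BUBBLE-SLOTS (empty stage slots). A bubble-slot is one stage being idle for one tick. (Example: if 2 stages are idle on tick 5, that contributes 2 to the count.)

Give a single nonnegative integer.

Tick 1: [PARSE:P1(v=16,ok=F), VALIDATE:-, TRANSFORM:-, EMIT:-] out:-; bubbles=3
Tick 2: [PARSE:-, VALIDATE:P1(v=16,ok=F), TRANSFORM:-, EMIT:-] out:-; bubbles=3
Tick 3: [PARSE:P2(v=5,ok=F), VALIDATE:-, TRANSFORM:P1(v=0,ok=F), EMIT:-] out:-; bubbles=2
Tick 4: [PARSE:P3(v=18,ok=F), VALIDATE:P2(v=5,ok=T), TRANSFORM:-, EMIT:P1(v=0,ok=F)] out:-; bubbles=1
Tick 5: [PARSE:P4(v=8,ok=F), VALIDATE:P3(v=18,ok=F), TRANSFORM:P2(v=10,ok=T), EMIT:-] out:P1(v=0); bubbles=1
Tick 6: [PARSE:P5(v=6,ok=F), VALIDATE:P4(v=8,ok=T), TRANSFORM:P3(v=0,ok=F), EMIT:P2(v=10,ok=T)] out:-; bubbles=0
Tick 7: [PARSE:-, VALIDATE:P5(v=6,ok=F), TRANSFORM:P4(v=16,ok=T), EMIT:P3(v=0,ok=F)] out:P2(v=10); bubbles=1
Tick 8: [PARSE:-, VALIDATE:-, TRANSFORM:P5(v=0,ok=F), EMIT:P4(v=16,ok=T)] out:P3(v=0); bubbles=2
Tick 9: [PARSE:-, VALIDATE:-, TRANSFORM:-, EMIT:P5(v=0,ok=F)] out:P4(v=16); bubbles=3
Tick 10: [PARSE:-, VALIDATE:-, TRANSFORM:-, EMIT:-] out:P5(v=0); bubbles=4
Total bubble-slots: 20

Answer: 20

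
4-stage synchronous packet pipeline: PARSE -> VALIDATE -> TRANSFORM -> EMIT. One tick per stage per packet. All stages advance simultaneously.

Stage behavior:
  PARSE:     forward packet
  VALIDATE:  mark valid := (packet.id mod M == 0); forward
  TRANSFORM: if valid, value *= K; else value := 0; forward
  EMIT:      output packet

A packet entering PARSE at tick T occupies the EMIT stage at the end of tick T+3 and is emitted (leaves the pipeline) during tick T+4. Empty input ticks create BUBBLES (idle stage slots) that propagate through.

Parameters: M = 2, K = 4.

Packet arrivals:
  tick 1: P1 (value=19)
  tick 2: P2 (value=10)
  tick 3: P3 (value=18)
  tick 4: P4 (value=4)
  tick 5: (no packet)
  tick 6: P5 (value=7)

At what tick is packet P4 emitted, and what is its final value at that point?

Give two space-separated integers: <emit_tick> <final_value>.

Tick 1: [PARSE:P1(v=19,ok=F), VALIDATE:-, TRANSFORM:-, EMIT:-] out:-; in:P1
Tick 2: [PARSE:P2(v=10,ok=F), VALIDATE:P1(v=19,ok=F), TRANSFORM:-, EMIT:-] out:-; in:P2
Tick 3: [PARSE:P3(v=18,ok=F), VALIDATE:P2(v=10,ok=T), TRANSFORM:P1(v=0,ok=F), EMIT:-] out:-; in:P3
Tick 4: [PARSE:P4(v=4,ok=F), VALIDATE:P3(v=18,ok=F), TRANSFORM:P2(v=40,ok=T), EMIT:P1(v=0,ok=F)] out:-; in:P4
Tick 5: [PARSE:-, VALIDATE:P4(v=4,ok=T), TRANSFORM:P3(v=0,ok=F), EMIT:P2(v=40,ok=T)] out:P1(v=0); in:-
Tick 6: [PARSE:P5(v=7,ok=F), VALIDATE:-, TRANSFORM:P4(v=16,ok=T), EMIT:P3(v=0,ok=F)] out:P2(v=40); in:P5
Tick 7: [PARSE:-, VALIDATE:P5(v=7,ok=F), TRANSFORM:-, EMIT:P4(v=16,ok=T)] out:P3(v=0); in:-
Tick 8: [PARSE:-, VALIDATE:-, TRANSFORM:P5(v=0,ok=F), EMIT:-] out:P4(v=16); in:-
Tick 9: [PARSE:-, VALIDATE:-, TRANSFORM:-, EMIT:P5(v=0,ok=F)] out:-; in:-
Tick 10: [PARSE:-, VALIDATE:-, TRANSFORM:-, EMIT:-] out:P5(v=0); in:-
P4: arrives tick 4, valid=True (id=4, id%2=0), emit tick 8, final value 16

Answer: 8 16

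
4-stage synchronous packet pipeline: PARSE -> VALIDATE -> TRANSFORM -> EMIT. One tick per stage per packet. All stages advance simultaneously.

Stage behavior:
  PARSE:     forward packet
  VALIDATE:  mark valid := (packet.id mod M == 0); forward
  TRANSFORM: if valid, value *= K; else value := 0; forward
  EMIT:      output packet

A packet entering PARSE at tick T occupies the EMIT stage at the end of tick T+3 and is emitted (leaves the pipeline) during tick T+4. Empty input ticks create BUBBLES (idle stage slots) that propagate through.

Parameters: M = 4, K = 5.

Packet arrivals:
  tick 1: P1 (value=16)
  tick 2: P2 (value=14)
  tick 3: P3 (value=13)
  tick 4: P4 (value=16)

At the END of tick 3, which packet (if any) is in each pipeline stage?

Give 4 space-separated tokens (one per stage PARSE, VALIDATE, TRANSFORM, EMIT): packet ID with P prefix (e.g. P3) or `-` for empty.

Answer: P3 P2 P1 -

Derivation:
Tick 1: [PARSE:P1(v=16,ok=F), VALIDATE:-, TRANSFORM:-, EMIT:-] out:-; in:P1
Tick 2: [PARSE:P2(v=14,ok=F), VALIDATE:P1(v=16,ok=F), TRANSFORM:-, EMIT:-] out:-; in:P2
Tick 3: [PARSE:P3(v=13,ok=F), VALIDATE:P2(v=14,ok=F), TRANSFORM:P1(v=0,ok=F), EMIT:-] out:-; in:P3
At end of tick 3: ['P3', 'P2', 'P1', '-']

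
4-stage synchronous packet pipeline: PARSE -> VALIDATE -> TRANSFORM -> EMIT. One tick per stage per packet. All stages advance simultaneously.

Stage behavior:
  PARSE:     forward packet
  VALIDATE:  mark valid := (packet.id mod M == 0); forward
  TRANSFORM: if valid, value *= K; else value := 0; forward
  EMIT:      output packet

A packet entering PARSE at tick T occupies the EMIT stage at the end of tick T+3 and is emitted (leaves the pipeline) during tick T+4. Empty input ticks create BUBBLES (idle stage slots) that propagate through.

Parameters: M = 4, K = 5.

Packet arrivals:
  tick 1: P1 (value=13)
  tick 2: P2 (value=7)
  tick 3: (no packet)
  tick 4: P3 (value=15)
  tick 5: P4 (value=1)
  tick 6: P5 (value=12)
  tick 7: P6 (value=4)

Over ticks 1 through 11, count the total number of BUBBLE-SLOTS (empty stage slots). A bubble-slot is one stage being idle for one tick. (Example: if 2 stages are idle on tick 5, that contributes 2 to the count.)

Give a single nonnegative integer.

Answer: 20

Derivation:
Tick 1: [PARSE:P1(v=13,ok=F), VALIDATE:-, TRANSFORM:-, EMIT:-] out:-; bubbles=3
Tick 2: [PARSE:P2(v=7,ok=F), VALIDATE:P1(v=13,ok=F), TRANSFORM:-, EMIT:-] out:-; bubbles=2
Tick 3: [PARSE:-, VALIDATE:P2(v=7,ok=F), TRANSFORM:P1(v=0,ok=F), EMIT:-] out:-; bubbles=2
Tick 4: [PARSE:P3(v=15,ok=F), VALIDATE:-, TRANSFORM:P2(v=0,ok=F), EMIT:P1(v=0,ok=F)] out:-; bubbles=1
Tick 5: [PARSE:P4(v=1,ok=F), VALIDATE:P3(v=15,ok=F), TRANSFORM:-, EMIT:P2(v=0,ok=F)] out:P1(v=0); bubbles=1
Tick 6: [PARSE:P5(v=12,ok=F), VALIDATE:P4(v=1,ok=T), TRANSFORM:P3(v=0,ok=F), EMIT:-] out:P2(v=0); bubbles=1
Tick 7: [PARSE:P6(v=4,ok=F), VALIDATE:P5(v=12,ok=F), TRANSFORM:P4(v=5,ok=T), EMIT:P3(v=0,ok=F)] out:-; bubbles=0
Tick 8: [PARSE:-, VALIDATE:P6(v=4,ok=F), TRANSFORM:P5(v=0,ok=F), EMIT:P4(v=5,ok=T)] out:P3(v=0); bubbles=1
Tick 9: [PARSE:-, VALIDATE:-, TRANSFORM:P6(v=0,ok=F), EMIT:P5(v=0,ok=F)] out:P4(v=5); bubbles=2
Tick 10: [PARSE:-, VALIDATE:-, TRANSFORM:-, EMIT:P6(v=0,ok=F)] out:P5(v=0); bubbles=3
Tick 11: [PARSE:-, VALIDATE:-, TRANSFORM:-, EMIT:-] out:P6(v=0); bubbles=4
Total bubble-slots: 20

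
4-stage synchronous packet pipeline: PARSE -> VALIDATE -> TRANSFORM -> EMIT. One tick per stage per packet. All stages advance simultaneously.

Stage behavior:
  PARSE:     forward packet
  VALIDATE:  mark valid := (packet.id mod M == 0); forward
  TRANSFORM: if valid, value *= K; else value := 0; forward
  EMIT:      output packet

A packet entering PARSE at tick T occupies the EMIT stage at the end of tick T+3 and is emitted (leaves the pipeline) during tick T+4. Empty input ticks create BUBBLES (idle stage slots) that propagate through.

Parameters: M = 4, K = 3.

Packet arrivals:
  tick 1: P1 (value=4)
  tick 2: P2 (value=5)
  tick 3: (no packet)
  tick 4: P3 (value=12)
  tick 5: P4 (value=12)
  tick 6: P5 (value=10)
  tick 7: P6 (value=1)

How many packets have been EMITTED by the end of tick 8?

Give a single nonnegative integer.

Answer: 3

Derivation:
Tick 1: [PARSE:P1(v=4,ok=F), VALIDATE:-, TRANSFORM:-, EMIT:-] out:-; in:P1
Tick 2: [PARSE:P2(v=5,ok=F), VALIDATE:P1(v=4,ok=F), TRANSFORM:-, EMIT:-] out:-; in:P2
Tick 3: [PARSE:-, VALIDATE:P2(v=5,ok=F), TRANSFORM:P1(v=0,ok=F), EMIT:-] out:-; in:-
Tick 4: [PARSE:P3(v=12,ok=F), VALIDATE:-, TRANSFORM:P2(v=0,ok=F), EMIT:P1(v=0,ok=F)] out:-; in:P3
Tick 5: [PARSE:P4(v=12,ok=F), VALIDATE:P3(v=12,ok=F), TRANSFORM:-, EMIT:P2(v=0,ok=F)] out:P1(v=0); in:P4
Tick 6: [PARSE:P5(v=10,ok=F), VALIDATE:P4(v=12,ok=T), TRANSFORM:P3(v=0,ok=F), EMIT:-] out:P2(v=0); in:P5
Tick 7: [PARSE:P6(v=1,ok=F), VALIDATE:P5(v=10,ok=F), TRANSFORM:P4(v=36,ok=T), EMIT:P3(v=0,ok=F)] out:-; in:P6
Tick 8: [PARSE:-, VALIDATE:P6(v=1,ok=F), TRANSFORM:P5(v=0,ok=F), EMIT:P4(v=36,ok=T)] out:P3(v=0); in:-
Emitted by tick 8: ['P1', 'P2', 'P3']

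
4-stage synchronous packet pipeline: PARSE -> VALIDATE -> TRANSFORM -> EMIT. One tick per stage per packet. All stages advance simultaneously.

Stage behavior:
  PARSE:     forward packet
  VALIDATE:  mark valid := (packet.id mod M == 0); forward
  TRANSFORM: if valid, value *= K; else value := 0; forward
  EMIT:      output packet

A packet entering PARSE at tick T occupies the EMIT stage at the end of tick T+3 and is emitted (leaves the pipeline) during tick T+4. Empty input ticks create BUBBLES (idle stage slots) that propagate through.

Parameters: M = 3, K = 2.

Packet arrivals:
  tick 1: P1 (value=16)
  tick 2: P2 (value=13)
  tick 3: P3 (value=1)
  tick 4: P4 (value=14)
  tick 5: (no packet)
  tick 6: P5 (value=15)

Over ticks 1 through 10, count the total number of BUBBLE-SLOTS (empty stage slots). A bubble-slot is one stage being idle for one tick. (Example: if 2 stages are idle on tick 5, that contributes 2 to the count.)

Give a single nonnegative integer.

Tick 1: [PARSE:P1(v=16,ok=F), VALIDATE:-, TRANSFORM:-, EMIT:-] out:-; bubbles=3
Tick 2: [PARSE:P2(v=13,ok=F), VALIDATE:P1(v=16,ok=F), TRANSFORM:-, EMIT:-] out:-; bubbles=2
Tick 3: [PARSE:P3(v=1,ok=F), VALIDATE:P2(v=13,ok=F), TRANSFORM:P1(v=0,ok=F), EMIT:-] out:-; bubbles=1
Tick 4: [PARSE:P4(v=14,ok=F), VALIDATE:P3(v=1,ok=T), TRANSFORM:P2(v=0,ok=F), EMIT:P1(v=0,ok=F)] out:-; bubbles=0
Tick 5: [PARSE:-, VALIDATE:P4(v=14,ok=F), TRANSFORM:P3(v=2,ok=T), EMIT:P2(v=0,ok=F)] out:P1(v=0); bubbles=1
Tick 6: [PARSE:P5(v=15,ok=F), VALIDATE:-, TRANSFORM:P4(v=0,ok=F), EMIT:P3(v=2,ok=T)] out:P2(v=0); bubbles=1
Tick 7: [PARSE:-, VALIDATE:P5(v=15,ok=F), TRANSFORM:-, EMIT:P4(v=0,ok=F)] out:P3(v=2); bubbles=2
Tick 8: [PARSE:-, VALIDATE:-, TRANSFORM:P5(v=0,ok=F), EMIT:-] out:P4(v=0); bubbles=3
Tick 9: [PARSE:-, VALIDATE:-, TRANSFORM:-, EMIT:P5(v=0,ok=F)] out:-; bubbles=3
Tick 10: [PARSE:-, VALIDATE:-, TRANSFORM:-, EMIT:-] out:P5(v=0); bubbles=4
Total bubble-slots: 20

Answer: 20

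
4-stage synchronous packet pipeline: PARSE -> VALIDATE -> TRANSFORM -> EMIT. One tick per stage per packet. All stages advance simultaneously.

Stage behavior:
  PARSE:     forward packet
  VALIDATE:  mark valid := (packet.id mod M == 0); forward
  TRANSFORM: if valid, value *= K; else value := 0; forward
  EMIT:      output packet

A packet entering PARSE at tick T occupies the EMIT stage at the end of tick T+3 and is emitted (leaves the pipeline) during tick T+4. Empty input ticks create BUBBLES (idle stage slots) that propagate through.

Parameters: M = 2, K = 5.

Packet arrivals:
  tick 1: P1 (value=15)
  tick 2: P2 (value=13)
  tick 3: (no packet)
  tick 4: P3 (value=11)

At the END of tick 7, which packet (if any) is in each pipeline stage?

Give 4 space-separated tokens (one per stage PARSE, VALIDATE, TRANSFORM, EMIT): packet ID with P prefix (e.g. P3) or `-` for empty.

Tick 1: [PARSE:P1(v=15,ok=F), VALIDATE:-, TRANSFORM:-, EMIT:-] out:-; in:P1
Tick 2: [PARSE:P2(v=13,ok=F), VALIDATE:P1(v=15,ok=F), TRANSFORM:-, EMIT:-] out:-; in:P2
Tick 3: [PARSE:-, VALIDATE:P2(v=13,ok=T), TRANSFORM:P1(v=0,ok=F), EMIT:-] out:-; in:-
Tick 4: [PARSE:P3(v=11,ok=F), VALIDATE:-, TRANSFORM:P2(v=65,ok=T), EMIT:P1(v=0,ok=F)] out:-; in:P3
Tick 5: [PARSE:-, VALIDATE:P3(v=11,ok=F), TRANSFORM:-, EMIT:P2(v=65,ok=T)] out:P1(v=0); in:-
Tick 6: [PARSE:-, VALIDATE:-, TRANSFORM:P3(v=0,ok=F), EMIT:-] out:P2(v=65); in:-
Tick 7: [PARSE:-, VALIDATE:-, TRANSFORM:-, EMIT:P3(v=0,ok=F)] out:-; in:-
At end of tick 7: ['-', '-', '-', 'P3']

Answer: - - - P3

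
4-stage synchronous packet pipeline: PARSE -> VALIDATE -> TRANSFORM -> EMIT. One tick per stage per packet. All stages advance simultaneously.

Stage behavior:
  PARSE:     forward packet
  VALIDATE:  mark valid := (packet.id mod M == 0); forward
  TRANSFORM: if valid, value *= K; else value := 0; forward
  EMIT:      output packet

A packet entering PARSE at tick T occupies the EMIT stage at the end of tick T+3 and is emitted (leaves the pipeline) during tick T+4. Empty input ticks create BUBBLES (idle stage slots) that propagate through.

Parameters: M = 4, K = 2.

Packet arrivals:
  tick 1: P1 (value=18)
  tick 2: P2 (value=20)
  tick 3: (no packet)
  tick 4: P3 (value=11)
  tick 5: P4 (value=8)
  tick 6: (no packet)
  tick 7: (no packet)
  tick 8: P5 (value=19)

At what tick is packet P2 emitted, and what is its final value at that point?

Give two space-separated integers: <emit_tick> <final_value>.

Answer: 6 0

Derivation:
Tick 1: [PARSE:P1(v=18,ok=F), VALIDATE:-, TRANSFORM:-, EMIT:-] out:-; in:P1
Tick 2: [PARSE:P2(v=20,ok=F), VALIDATE:P1(v=18,ok=F), TRANSFORM:-, EMIT:-] out:-; in:P2
Tick 3: [PARSE:-, VALIDATE:P2(v=20,ok=F), TRANSFORM:P1(v=0,ok=F), EMIT:-] out:-; in:-
Tick 4: [PARSE:P3(v=11,ok=F), VALIDATE:-, TRANSFORM:P2(v=0,ok=F), EMIT:P1(v=0,ok=F)] out:-; in:P3
Tick 5: [PARSE:P4(v=8,ok=F), VALIDATE:P3(v=11,ok=F), TRANSFORM:-, EMIT:P2(v=0,ok=F)] out:P1(v=0); in:P4
Tick 6: [PARSE:-, VALIDATE:P4(v=8,ok=T), TRANSFORM:P3(v=0,ok=F), EMIT:-] out:P2(v=0); in:-
Tick 7: [PARSE:-, VALIDATE:-, TRANSFORM:P4(v=16,ok=T), EMIT:P3(v=0,ok=F)] out:-; in:-
Tick 8: [PARSE:P5(v=19,ok=F), VALIDATE:-, TRANSFORM:-, EMIT:P4(v=16,ok=T)] out:P3(v=0); in:P5
Tick 9: [PARSE:-, VALIDATE:P5(v=19,ok=F), TRANSFORM:-, EMIT:-] out:P4(v=16); in:-
Tick 10: [PARSE:-, VALIDATE:-, TRANSFORM:P5(v=0,ok=F), EMIT:-] out:-; in:-
Tick 11: [PARSE:-, VALIDATE:-, TRANSFORM:-, EMIT:P5(v=0,ok=F)] out:-; in:-
Tick 12: [PARSE:-, VALIDATE:-, TRANSFORM:-, EMIT:-] out:P5(v=0); in:-
P2: arrives tick 2, valid=False (id=2, id%4=2), emit tick 6, final value 0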